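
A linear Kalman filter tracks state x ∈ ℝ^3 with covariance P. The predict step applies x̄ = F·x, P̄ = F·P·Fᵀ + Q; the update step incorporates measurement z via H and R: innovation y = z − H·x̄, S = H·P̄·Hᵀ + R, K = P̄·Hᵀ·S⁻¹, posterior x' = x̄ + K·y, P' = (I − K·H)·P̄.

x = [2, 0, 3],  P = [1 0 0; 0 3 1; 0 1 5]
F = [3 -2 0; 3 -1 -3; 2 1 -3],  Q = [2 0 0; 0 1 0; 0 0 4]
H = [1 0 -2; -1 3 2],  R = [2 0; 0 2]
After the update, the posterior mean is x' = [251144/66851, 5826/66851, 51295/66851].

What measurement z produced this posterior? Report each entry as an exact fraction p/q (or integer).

z = [2, -2]

x̄ = F·x = [6, -3, -5]
P̄ = F·P·Fᵀ + Q = [23 21 6; 21 64 48; 6 48 50]
S = H·P̄·Hᵀ + R = [201 -424; -424 1227]
K = P̄·Hᵀ·S⁻¹ = [35545/66851 15116/66851; 21183/66851 21867/66851; -14426/66851 7982/66851]
x' − x̄ = [-149962/66851, 206379/66851, 385550/66851] = K·y
y = (KᵀK)⁻¹·Kᵀ·(x' − x̄) = [-14, 23]
z = y + H·x̄ = [-14, 23] + [16, -25] = [2, -2]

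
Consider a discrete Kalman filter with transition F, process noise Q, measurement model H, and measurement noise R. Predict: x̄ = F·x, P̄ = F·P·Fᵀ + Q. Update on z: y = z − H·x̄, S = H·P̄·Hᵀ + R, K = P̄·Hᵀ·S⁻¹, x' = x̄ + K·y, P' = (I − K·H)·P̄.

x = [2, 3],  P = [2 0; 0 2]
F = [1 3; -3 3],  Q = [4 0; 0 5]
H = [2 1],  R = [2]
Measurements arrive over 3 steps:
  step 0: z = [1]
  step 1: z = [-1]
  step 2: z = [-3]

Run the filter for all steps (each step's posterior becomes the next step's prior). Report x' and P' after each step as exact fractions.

step 0: x' = [617/187, -999/187], P' = [888/187 -1656/187; -1656/187 3442/187]
step 1: x' = [218238/313799, -769117/313799], P' = [675778/313799 -1184344/313799; -1184344/313799 2661114/313799]
step 2: x' = [-314279979/244761581, -118122573/244761581], P' = [518386968/244761581 -903616680/244761581; -903616680/244761581 2029186814/244761581]

step 0: x̄ = F·x = [11, 3]
step 0: P̄ = F·P·Fᵀ + Q = [24 12; 12 41]
step 0: y = z − H·x̄ = [-24]
step 0: S = H·P̄·Hᵀ + R = [187]
step 0: K = P̄·Hᵀ·S⁻¹ = [60/187; 65/187]
step 0: x' = x̄ + K·y = [617/187, -999/187]
step 0: P' = (I − K·H)·P̄ = [888/187 -1656/187; -1656/187 3442/187]
step 1: x̄ = F·x = [-140/11, -4848/187]
step 1: P̄ = F·P·Fᵀ + Q = [1334/11 2250/11; 2250/11 69713/187]
step 1: y = z − H·x̄ = [9421/187]
step 1: S = H·P̄·Hᵀ + R = [313799/187]
step 1: K = P̄·Hᵀ·S⁻¹ = [83606/313799; 146213/313799]
step 1: x' = x̄ + K·y = [218238/313799, -769117/313799]
step 1: P' = (I − K·H)·P̄ = [675778/313799 -1184344/313799; -1184344/313799 2661114/313799]
step 2: x̄ = F·x = [-2089113/313799, -2962065/313799]
step 2: P̄ = F·P·Fᵀ + Q = [18774936/313799 29028756/313799; 29028756/313799 52919215/313799]
step 2: y = z − H·x̄ = [6198894/313799]
step 2: S = H·P̄·Hᵀ + R = [244761581/313799]
step 2: K = P̄·Hᵀ·S⁻¹ = [66578628/244761581; 110976727/244761581]
step 2: x' = x̄ + K·y = [-314279979/244761581, -118122573/244761581]
step 2: P' = (I − K·H)·P̄ = [518386968/244761581 -903616680/244761581; -903616680/244761581 2029186814/244761581]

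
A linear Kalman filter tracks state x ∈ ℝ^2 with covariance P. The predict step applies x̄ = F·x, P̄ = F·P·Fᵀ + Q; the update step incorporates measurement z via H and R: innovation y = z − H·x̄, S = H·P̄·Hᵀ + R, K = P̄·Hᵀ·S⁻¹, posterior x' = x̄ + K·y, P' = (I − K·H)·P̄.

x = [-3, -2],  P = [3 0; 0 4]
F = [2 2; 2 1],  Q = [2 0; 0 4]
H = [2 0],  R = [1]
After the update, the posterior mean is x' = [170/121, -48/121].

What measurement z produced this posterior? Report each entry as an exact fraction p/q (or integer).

z = [3]

x̄ = F·x = [-10, -8]
P̄ = F·P·Fᵀ + Q = [30 20; 20 20]
S = H·P̄·Hᵀ + R = [121]
K = P̄·Hᵀ·S⁻¹ = [60/121; 40/121]
x' − x̄ = [1380/121, 920/121] = K·y
y = (KᵀK)⁻¹·Kᵀ·(x' − x̄) = [23]
z = y + H·x̄ = [23] + [-20] = [3]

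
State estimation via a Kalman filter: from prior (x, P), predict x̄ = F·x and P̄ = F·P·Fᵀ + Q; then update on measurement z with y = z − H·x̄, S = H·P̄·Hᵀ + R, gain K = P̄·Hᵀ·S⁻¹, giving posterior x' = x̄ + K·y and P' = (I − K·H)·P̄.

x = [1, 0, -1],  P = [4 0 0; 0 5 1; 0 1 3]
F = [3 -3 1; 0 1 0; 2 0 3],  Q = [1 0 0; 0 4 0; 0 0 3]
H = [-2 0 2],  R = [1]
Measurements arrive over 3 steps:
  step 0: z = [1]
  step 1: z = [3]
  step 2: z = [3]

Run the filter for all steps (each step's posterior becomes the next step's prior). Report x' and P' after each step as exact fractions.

step 0: x' = [-152/309, 238/309, -1/309], P' = [12311/309 -586/309 12256/309; -586/309 1625/309 -569/309; 12256/309 -569/309 12278/309]
step 1: x' = [-527851/100101, 54688/100101, -377299/100101], P' = [62432885/100101 -3936050/100101 62461529/100101; -3936050/100101 684905/100101 -3931727/100101; 62461529/100101 -3931727/100101 62515121/100101]
step 2: x' = [-2106216662/182689613, 83881662/182689613, -1832395077/182689613], P' = [272916081028/182689613 -16885757844/182689613 273124418595/182689613; -16885757844/182689613 1840609233/182689613 -16887630533/182689613; 273124418595/182689613 -16887630533/182689613 273378403540/182689613]

step 0: x̄ = F·x = [2, 0, -1]
step 0: P̄ = F·P·Fᵀ + Q = [79 -14 24; -14 9 3; 24 3 46]
step 0: y = z − H·x̄ = [7]
step 0: S = H·P̄·Hᵀ + R = [309]
step 0: K = P̄·Hᵀ·S⁻¹ = [-110/309; 34/309; 44/309]
step 0: x' = x̄ + K·y = [-152/309, 238/309, -1/309]
step 0: P' = (I − K·H)·P̄ = [12311/309 -586/309 12256/309; -586/309 1625/309 -569/309; 12256/309 -569/309 12278/309]
step 1: x̄ = F·x = [-1171/309, 238/309, -307/309]
step 1: P̄ = F·P·Fᵀ + Q = [225509/309 -7202/309 254153/309; -7202/309 2861/309 -2879/309; 254153/309 -2879/309 307745/309]
step 1: y = z − H·x̄ = [-267/103]
step 1: S = H·P̄·Hᵀ + R = [33367/103]
step 1: K = P̄·Hᵀ·S⁻¹ = [19096/33367; 2882/33367; 35728/33367]
step 1: x' = x̄ + K·y = [-527851/100101, 54688/100101, -377299/100101]
step 1: P' = (I − K·H)·P̄ = [62432885/100101 -3936050/100101 62461529/100101; -3936050/100101 684905/100101 -3931727/100101; 62461529/100101 -3931727/100101 62515121/100101]
step 2: x̄ = F·x = [-2124916/100101, 54688/100101, -2187599/100101]
step 2: P̄ = F·P·Fᵀ + Q = [1099883768/100101 -17794592/100101 1308221335/100101; -17794592/100101 1085309/100101 -19667281/100101; 1308221335/100101 -19667281/100101 1562206280/100101]
step 2: y = z − H·x̄ = [425669/100101]
step 2: S = H·P̄·Hᵀ + R = [182689613/100101]
step 2: K = P̄·Hᵀ·S⁻¹ = [416675134/182689613; -3745378/182689613; 507969890/182689613]
step 2: x' = x̄ + K·y = [-2106216662/182689613, 83881662/182689613, -1832395077/182689613]
step 2: P' = (I − K·H)·P̄ = [272916081028/182689613 -16885757844/182689613 273124418595/182689613; -16885757844/182689613 1840609233/182689613 -16887630533/182689613; 273124418595/182689613 -16887630533/182689613 273378403540/182689613]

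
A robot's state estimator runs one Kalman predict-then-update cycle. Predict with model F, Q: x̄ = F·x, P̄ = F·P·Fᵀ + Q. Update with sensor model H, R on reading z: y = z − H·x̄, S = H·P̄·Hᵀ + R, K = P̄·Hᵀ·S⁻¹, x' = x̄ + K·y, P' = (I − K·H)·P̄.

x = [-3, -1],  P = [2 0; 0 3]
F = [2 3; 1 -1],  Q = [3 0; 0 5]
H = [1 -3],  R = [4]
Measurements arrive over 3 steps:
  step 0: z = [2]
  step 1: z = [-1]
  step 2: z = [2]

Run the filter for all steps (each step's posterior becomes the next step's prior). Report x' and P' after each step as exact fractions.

step 0: x̄ = F·x = [-9, -2]
step 0: P̄ = F·P·Fᵀ + Q = [38 -5; -5 10]
step 0: y = z − H·x̄ = [5]
step 0: S = H·P̄·Hᵀ + R = [162]
step 0: K = P̄·Hᵀ·S⁻¹ = [53/162; -35/162]
step 0: x' = x̄ + K·y = [-1193/162, -499/162]
step 0: P' = (I − K·H)·P̄ = [3347/162 1045/162; 1045/162 395/162]
step 1: x̄ = F·x = [-3883/162, -347/81]
step 1: P̄ = F·P·Fᵀ + Q = [29969/162 3277/81; 3277/81 1231/81]
step 1: y = z − H·x̄ = [1639/162]
step 1: S = H·P̄·Hᵀ + R = [13451/162]
step 1: K = P̄·Hᵀ·S⁻¹ = [10307/13451; -832/13451]
step 1: x' = x̄ + K·y = [-218130/13451, -66041/13451]
step 1: P' = (I − K·H)·P̄ = [1832585/13451 597119/13451; 597119/13451 200149/13451]
step 2: x̄ = F·x = [-634383/13451, -152089/13451]
step 2: P̄ = F·P·Fᵀ + Q = [16337462/13451 3661842/13451; 3661842/13451 905751/13451]
step 2: y = z − H·x̄ = [205018/13451]
step 2: S = H·P̄·Hᵀ + R = [2571973/13451]
step 2: K = P̄·Hᵀ·S⁻¹ = [5351936/2571973; 944589/2571973]
step 2: x' = x̄ + K·y = [-39727361/2571973, -14683745/2571973]
step 2: P' = (I − K·H)·P̄ = [994445930/2571973 324346062/2571973; 324346062/2571973 106855902/2571973]

step 0: x' = [-1193/162, -499/162], P' = [3347/162 1045/162; 1045/162 395/162]
step 1: x' = [-218130/13451, -66041/13451], P' = [1832585/13451 597119/13451; 597119/13451 200149/13451]
step 2: x' = [-39727361/2571973, -14683745/2571973], P' = [994445930/2571973 324346062/2571973; 324346062/2571973 106855902/2571973]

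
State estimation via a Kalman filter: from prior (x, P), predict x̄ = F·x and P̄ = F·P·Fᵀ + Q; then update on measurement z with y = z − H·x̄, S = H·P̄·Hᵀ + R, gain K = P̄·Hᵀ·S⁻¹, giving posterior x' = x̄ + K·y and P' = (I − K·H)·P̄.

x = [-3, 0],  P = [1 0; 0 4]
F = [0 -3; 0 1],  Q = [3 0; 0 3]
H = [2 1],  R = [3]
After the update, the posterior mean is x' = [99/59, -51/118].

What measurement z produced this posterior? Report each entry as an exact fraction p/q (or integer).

x̄ = F·x = [0, 0]
P̄ = F·P·Fᵀ + Q = [39 -12; -12 7]
S = H·P̄·Hᵀ + R = [118]
K = P̄·Hᵀ·S⁻¹ = [33/59; -17/118]
x' − x̄ = [99/59, -51/118] = K·y
y = (KᵀK)⁻¹·Kᵀ·(x' − x̄) = [3]
z = y + H·x̄ = [3] + [0] = [3]

z = [3]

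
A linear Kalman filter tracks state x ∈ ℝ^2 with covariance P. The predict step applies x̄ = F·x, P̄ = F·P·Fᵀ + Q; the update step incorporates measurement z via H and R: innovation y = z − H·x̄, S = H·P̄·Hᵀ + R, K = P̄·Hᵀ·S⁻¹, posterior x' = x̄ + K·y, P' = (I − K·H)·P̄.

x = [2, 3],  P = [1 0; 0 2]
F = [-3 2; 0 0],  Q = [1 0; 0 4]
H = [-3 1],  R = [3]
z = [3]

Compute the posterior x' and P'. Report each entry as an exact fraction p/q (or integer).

x' = [-162/169, 12/169]
P' = [126/169 216/169; 216/169 660/169]

x̄ = F·x = [0, 0]
P̄ = F·P·Fᵀ + Q = [18 0; 0 4]
y = z − H·x̄ = [3]
S = H·P̄·Hᵀ + R = [169]
K = P̄·Hᵀ·S⁻¹ = [-54/169; 4/169]
x' = x̄ + K·y = [-162/169, 12/169]
P' = (I − K·H)·P̄ = [126/169 216/169; 216/169 660/169]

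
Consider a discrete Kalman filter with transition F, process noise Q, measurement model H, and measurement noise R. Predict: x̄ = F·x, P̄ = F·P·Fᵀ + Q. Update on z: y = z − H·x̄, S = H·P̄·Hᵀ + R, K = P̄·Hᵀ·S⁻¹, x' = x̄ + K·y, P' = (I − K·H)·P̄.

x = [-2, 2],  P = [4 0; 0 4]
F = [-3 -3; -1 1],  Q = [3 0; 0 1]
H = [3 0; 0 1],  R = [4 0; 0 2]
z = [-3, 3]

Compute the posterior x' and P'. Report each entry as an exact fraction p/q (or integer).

x' = [-675/679, 35/11]
P' = [300/679 0; 0 18/11]

x̄ = F·x = [0, 4]
P̄ = F·P·Fᵀ + Q = [75 0; 0 9]
y = z − H·x̄ = [-3, -1]
S = H·P̄·Hᵀ + R = [679 0; 0 11]
K = P̄·Hᵀ·S⁻¹ = [225/679 0; 0 9/11]
x' = x̄ + K·y = [-675/679, 35/11]
P' = (I − K·H)·P̄ = [300/679 0; 0 18/11]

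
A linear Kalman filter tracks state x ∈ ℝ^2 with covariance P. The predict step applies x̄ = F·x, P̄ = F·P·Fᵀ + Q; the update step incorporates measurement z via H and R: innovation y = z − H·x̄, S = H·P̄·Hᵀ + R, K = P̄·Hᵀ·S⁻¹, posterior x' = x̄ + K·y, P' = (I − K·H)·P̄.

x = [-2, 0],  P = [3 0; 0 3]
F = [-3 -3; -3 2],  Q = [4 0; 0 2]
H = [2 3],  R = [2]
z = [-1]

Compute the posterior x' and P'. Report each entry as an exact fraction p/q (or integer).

x̄ = F·x = [6, 6]
P̄ = F·P·Fᵀ + Q = [58 9; 9 41]
y = z − H·x̄ = [-31]
S = H·P̄·Hᵀ + R = [711]
K = P̄·Hᵀ·S⁻¹ = [143/711; 47/237]
x' = x̄ + K·y = [-167/711, -35/237]
P' = (I − K·H)·P̄ = [20789/711 -4588/237; -4588/237 1030/79]

x' = [-167/711, -35/237]
P' = [20789/711 -4588/237; -4588/237 1030/79]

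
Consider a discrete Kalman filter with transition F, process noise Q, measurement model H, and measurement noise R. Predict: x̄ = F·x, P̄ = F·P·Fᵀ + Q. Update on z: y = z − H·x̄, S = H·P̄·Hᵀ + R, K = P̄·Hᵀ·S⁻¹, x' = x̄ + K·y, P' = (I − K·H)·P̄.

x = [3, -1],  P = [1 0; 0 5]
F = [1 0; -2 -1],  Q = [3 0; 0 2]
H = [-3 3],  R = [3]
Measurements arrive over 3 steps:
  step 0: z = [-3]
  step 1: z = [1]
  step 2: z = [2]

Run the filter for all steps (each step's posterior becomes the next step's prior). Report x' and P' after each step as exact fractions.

step 0: x̄ = F·x = [3, -5]
step 0: P̄ = F·P·Fᵀ + Q = [4 -2; -2 11]
step 0: y = z − H·x̄ = [21]
step 0: S = H·P̄·Hᵀ + R = [174]
step 0: K = P̄·Hᵀ·S⁻¹ = [-3/29; 13/58]
step 0: x' = x̄ + K·y = [24/29, -17/58]
step 0: P' = (I − K·H)·P̄ = [62/29 59/29; 59/29 131/58]
step 1: x̄ = F·x = [24/29, -79/58]
step 1: P̄ = F·P·Fᵀ + Q = [149/29 -183/29; -183/29 1215/58]
step 1: y = z − H·x̄ = [439/58]
step 1: S = H·P̄·Hᵀ + R = [20379/58]
step 1: K = P̄·Hᵀ·S⁻¹ = [-664/6793; 1581/6793]
step 1: x' = x̄ + K·y = [596/6793, 2714/6793]
step 1: P' = (I − K·H)·P̄ = [12097/6793 11433/6793; 11433/6793 13014/6793]
step 2: x̄ = F·x = [596/6793, -3906/6793]
step 2: P̄ = F·P·Fᵀ + Q = [32476/6793 -35627/6793; -35627/6793 120720/6793]
step 2: y = z − H·x̄ = [27092/6793]
step 2: S = H·P̄·Hᵀ + R = [2040429/6793]
step 2: K = P̄·Hᵀ·S⁻¹ = [-68103/680143; 156347/680143]
step 2: x' = x̄ + K·y = [-211936/680143, 232462/680143]
step 2: P' = (I − K·H)·P̄ = [1203337/680143 1135234/680143; 1135234/680143 1291581/680143]

step 0: x' = [24/29, -17/58], P' = [62/29 59/29; 59/29 131/58]
step 1: x' = [596/6793, 2714/6793], P' = [12097/6793 11433/6793; 11433/6793 13014/6793]
step 2: x' = [-211936/680143, 232462/680143], P' = [1203337/680143 1135234/680143; 1135234/680143 1291581/680143]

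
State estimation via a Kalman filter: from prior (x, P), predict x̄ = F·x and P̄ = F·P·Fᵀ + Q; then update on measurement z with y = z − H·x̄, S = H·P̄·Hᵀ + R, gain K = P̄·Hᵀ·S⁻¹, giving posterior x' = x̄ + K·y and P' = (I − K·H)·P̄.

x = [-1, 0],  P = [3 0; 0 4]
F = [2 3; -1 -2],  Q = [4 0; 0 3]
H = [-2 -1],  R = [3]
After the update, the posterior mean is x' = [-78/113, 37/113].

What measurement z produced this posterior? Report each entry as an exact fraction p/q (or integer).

x̄ = F·x = [-2, 1]
P̄ = F·P·Fᵀ + Q = [52 -30; -30 22]
S = H·P̄·Hᵀ + R = [113]
K = P̄·Hᵀ·S⁻¹ = [-74/113; 38/113]
x' − x̄ = [148/113, -76/113] = K·y
y = (KᵀK)⁻¹·Kᵀ·(x' − x̄) = [-2]
z = y + H·x̄ = [-2] + [3] = [1]

z = [1]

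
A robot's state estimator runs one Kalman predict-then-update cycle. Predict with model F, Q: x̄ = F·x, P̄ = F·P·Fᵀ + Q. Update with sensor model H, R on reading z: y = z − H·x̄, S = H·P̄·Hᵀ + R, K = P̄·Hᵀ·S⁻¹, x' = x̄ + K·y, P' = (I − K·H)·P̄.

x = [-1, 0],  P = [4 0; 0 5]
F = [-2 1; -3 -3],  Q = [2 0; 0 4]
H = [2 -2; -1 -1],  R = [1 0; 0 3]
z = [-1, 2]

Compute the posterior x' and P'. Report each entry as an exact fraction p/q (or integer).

x' = [-35202/31193, -19975/31193]
P' = [24431/31193 20641/31193; 20641/31193 24617/31193]

x̄ = F·x = [2, 3]
P̄ = F·P·Fᵀ + Q = [23 9; 9 85]
y = z − H·x̄ = [1, 7]
S = H·P̄·Hᵀ + R = [361 124; 124 129]
K = P̄·Hᵀ·S⁻¹ = [7580/31193 -15024/31193; -7952/31193 -15086/31193]
x' = x̄ + K·y = [-35202/31193, -19975/31193]
P' = (I − K·H)·P̄ = [24431/31193 20641/31193; 20641/31193 24617/31193]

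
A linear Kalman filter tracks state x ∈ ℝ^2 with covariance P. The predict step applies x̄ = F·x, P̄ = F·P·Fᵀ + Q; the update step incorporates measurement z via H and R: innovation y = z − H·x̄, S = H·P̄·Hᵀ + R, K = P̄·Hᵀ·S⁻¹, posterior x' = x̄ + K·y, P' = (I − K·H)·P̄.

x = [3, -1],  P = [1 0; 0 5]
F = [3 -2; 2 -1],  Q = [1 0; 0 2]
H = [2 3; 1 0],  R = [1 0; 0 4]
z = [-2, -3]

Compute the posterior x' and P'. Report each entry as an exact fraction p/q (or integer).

x̄ = F·x = [11, 7]
P̄ = F·P·Fᵀ + Q = [30 16; 16 11]
y = z − H·x̄ = [-45, -14]
S = H·P̄·Hᵀ + R = [412 108; 108 34]
K = P̄·Hᵀ·S⁻¹ = [54/293 87/293; 241/1172 -107/586]
x' = x̄ + K·y = [-425/293, 355/1172]
P' = (I − K·H)·P̄ = [348/293 -214/293; -214/293 651/1172]

x' = [-425/293, 355/1172]
P' = [348/293 -214/293; -214/293 651/1172]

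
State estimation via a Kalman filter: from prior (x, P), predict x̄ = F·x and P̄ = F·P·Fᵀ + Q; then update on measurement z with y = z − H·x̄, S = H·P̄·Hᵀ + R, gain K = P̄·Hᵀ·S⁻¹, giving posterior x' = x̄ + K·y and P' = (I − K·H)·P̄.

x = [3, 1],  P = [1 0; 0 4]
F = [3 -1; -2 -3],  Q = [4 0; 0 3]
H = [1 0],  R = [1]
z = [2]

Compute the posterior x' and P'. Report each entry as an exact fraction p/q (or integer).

x̄ = F·x = [8, -9]
P̄ = F·P·Fᵀ + Q = [17 6; 6 43]
y = z − H·x̄ = [-6]
S = H·P̄·Hᵀ + R = [18]
K = P̄·Hᵀ·S⁻¹ = [17/18; 1/3]
x' = x̄ + K·y = [7/3, -11]
P' = (I − K·H)·P̄ = [17/18 1/3; 1/3 41]

x' = [7/3, -11]
P' = [17/18 1/3; 1/3 41]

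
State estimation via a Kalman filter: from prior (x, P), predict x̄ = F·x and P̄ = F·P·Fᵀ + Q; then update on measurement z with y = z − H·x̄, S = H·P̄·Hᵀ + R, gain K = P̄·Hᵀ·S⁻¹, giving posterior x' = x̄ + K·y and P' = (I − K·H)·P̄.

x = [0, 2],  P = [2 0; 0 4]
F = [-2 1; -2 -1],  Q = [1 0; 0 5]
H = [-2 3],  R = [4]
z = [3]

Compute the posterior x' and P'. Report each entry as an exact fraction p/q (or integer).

x' = [20/23, 237/161]
P' = [271/23 178/23; 178/23 888/161]

x̄ = F·x = [2, -2]
P̄ = F·P·Fᵀ + Q = [13 4; 4 17]
y = z − H·x̄ = [13]
S = H·P̄·Hᵀ + R = [161]
K = P̄·Hᵀ·S⁻¹ = [-2/23; 43/161]
x' = x̄ + K·y = [20/23, 237/161]
P' = (I − K·H)·P̄ = [271/23 178/23; 178/23 888/161]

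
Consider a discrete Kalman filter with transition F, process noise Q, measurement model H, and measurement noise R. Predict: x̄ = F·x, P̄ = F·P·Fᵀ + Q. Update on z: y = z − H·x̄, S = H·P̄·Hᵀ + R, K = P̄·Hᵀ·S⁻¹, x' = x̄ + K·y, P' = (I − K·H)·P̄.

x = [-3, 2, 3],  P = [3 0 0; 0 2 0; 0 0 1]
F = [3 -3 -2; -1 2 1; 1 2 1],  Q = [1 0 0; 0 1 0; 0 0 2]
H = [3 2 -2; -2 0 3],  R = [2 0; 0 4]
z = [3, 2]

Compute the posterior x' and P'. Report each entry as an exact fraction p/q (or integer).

x̄ = F·x = [-21, 10, 4]
P̄ = F·P·Fᵀ + Q = [50 -23 -5; -23 13 6; -5 6 14]
y = z − H·x̄ = [54, -52]
S = H·P̄·Hᵀ + R = [296 -321; -321 390]
K = P̄·Hᵀ·S⁻¹ = [2515/4133 2554/12399; -302/4133 1289/12399; 1534/4133 5441/12399]
x' = x̄ + K·y = [14243/12399, 8038/12399, 15172/12399]
P' = (I − K·H)·P̄ = [53530/12399 -33658/12399 39092/12399; -33658/12399 28861/12399 -20720/12399; 39092/12399 -20720/12399 33316/12399]

x' = [14243/12399, 8038/12399, 15172/12399]
P' = [53530/12399 -33658/12399 39092/12399; -33658/12399 28861/12399 -20720/12399; 39092/12399 -20720/12399 33316/12399]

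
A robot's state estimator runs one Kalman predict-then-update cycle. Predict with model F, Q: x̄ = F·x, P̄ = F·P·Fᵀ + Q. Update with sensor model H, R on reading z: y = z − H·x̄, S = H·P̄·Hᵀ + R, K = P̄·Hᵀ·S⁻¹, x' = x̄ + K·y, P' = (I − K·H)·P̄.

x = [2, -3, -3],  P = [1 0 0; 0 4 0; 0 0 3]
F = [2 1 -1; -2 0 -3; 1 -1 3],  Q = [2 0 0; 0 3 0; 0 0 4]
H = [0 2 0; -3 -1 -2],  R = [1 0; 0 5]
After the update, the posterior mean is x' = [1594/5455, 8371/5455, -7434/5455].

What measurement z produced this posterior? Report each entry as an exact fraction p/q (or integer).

x̄ = F·x = [4, 5, -4]
P̄ = F·P·Fᵀ + Q = [13 5 -11; 5 34 -29; -11 -29 36]
S = H·P̄·Hᵀ + R = [137 18; 18 82]
K = P̄·Hᵀ·S⁻¹ = [608/5455 -1597/5455; 2707/5455 9/10910; -2288/5455 -163/5455]
x' − x̄ = [-20226/5455, -18904/5455, 14386/5455] = K·y
y = (KᵀK)⁻¹·Kᵀ·(x' − x̄) = [-7, 10]
z = y + H·x̄ = [-7, 10] + [10, -9] = [3, 1]

z = [3, 1]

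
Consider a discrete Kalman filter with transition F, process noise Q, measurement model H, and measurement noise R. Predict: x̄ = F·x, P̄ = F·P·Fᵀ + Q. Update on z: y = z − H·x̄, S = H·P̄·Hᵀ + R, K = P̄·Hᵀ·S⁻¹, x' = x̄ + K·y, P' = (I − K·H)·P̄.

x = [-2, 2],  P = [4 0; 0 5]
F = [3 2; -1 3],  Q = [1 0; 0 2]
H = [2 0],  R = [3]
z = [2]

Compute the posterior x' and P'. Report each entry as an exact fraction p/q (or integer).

x' = [74/77, 688/77]
P' = [57/77 18/77; 18/77 3495/77]

x̄ = F·x = [-2, 8]
P̄ = F·P·Fᵀ + Q = [57 18; 18 51]
y = z − H·x̄ = [6]
S = H·P̄·Hᵀ + R = [231]
K = P̄·Hᵀ·S⁻¹ = [38/77; 12/77]
x' = x̄ + K·y = [74/77, 688/77]
P' = (I − K·H)·P̄ = [57/77 18/77; 18/77 3495/77]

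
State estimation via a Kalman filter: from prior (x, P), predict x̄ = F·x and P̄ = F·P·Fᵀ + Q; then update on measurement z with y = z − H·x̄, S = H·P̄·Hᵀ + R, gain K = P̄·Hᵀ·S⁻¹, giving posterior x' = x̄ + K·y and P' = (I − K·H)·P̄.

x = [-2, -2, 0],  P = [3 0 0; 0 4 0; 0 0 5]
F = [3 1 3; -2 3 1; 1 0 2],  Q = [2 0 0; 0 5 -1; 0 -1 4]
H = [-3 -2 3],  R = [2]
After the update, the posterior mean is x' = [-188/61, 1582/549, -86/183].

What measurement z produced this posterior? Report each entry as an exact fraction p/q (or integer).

x̄ = F·x = [-8, -2, -2]
P̄ = F·P·Fᵀ + Q = [78 9 39; 9 58 3; 39 3 27]
S = H·P̄·Hᵀ + R = [549]
K = P̄·Hᵀ·S⁻¹ = [-15/61; -134/549; -14/183]
x' − x̄ = [300/61, 2680/549, 280/183] = K·y
y = (KᵀK)⁻¹·Kᵀ·(x' − x̄) = [-20]
z = y + H·x̄ = [-20] + [22] = [2]

z = [2]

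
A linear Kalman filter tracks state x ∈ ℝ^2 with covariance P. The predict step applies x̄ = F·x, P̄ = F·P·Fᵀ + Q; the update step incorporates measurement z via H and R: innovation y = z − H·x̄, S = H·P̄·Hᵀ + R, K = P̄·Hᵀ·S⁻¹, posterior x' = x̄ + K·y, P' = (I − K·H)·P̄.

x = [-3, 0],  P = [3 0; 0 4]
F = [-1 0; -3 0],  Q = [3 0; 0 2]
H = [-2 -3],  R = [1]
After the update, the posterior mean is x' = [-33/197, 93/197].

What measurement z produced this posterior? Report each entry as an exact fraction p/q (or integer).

x̄ = F·x = [3, 9]
P̄ = F·P·Fᵀ + Q = [6 9; 9 29]
S = H·P̄·Hᵀ + R = [394]
K = P̄·Hᵀ·S⁻¹ = [-39/394; -105/394]
x' − x̄ = [-624/197, -1680/197] = K·y
y = (KᵀK)⁻¹·Kᵀ·(x' − x̄) = [32]
z = y + H·x̄ = [32] + [-33] = [-1]

z = [-1]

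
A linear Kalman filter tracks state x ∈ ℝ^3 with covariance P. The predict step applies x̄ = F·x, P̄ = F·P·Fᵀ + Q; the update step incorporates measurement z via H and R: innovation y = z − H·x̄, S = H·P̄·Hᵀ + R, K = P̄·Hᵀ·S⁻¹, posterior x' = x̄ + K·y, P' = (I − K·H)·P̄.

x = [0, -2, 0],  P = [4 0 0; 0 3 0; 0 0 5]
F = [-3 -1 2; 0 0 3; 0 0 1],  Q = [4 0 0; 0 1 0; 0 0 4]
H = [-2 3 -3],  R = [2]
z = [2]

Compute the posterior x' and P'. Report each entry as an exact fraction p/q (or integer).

x̄ = F·x = [2, 0, 0]
P̄ = F·P·Fᵀ + Q = [63 30 10; 30 46 15; 10 15 9]
y = z − H·x̄ = [6]
S = H·P̄·Hᵀ + R = [239]
K = P̄·Hᵀ·S⁻¹ = [-66/239; 33/239; -2/239]
x' = x̄ + K·y = [82/239, 198/239, -12/239]
P' = (I − K·H)·P̄ = [10701/239 9348/239 2258/239; 9348/239 9905/239 3651/239; 2258/239 3651/239 2147/239]

x' = [82/239, 198/239, -12/239]
P' = [10701/239 9348/239 2258/239; 9348/239 9905/239 3651/239; 2258/239 3651/239 2147/239]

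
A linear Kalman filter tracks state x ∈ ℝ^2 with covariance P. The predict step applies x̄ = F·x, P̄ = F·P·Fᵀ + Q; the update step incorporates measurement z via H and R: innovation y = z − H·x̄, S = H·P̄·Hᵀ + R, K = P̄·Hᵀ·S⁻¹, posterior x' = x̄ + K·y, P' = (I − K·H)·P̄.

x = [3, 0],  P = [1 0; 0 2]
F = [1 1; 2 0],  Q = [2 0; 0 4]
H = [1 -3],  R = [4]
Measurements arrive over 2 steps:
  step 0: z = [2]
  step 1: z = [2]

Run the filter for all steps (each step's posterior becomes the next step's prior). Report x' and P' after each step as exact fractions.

step 0: x' = [190/69, 40/69], P' = [344/69 116/69; 116/69 68/69]
step 1: x' = [54/121, -1996/5203], P' = [712/121 268/121; 268/121 6532/5203]

step 0: x̄ = F·x = [3, 6]
step 0: P̄ = F·P·Fᵀ + Q = [5 2; 2 8]
step 0: y = z − H·x̄ = [17]
step 0: S = H·P̄·Hᵀ + R = [69]
step 0: K = P̄·Hᵀ·S⁻¹ = [-1/69; -22/69]
step 0: x' = x̄ + K·y = [190/69, 40/69]
step 0: P' = (I − K·H)·P̄ = [344/69 116/69; 116/69 68/69]
step 1: x̄ = F·x = [10/3, 380/69]
step 1: P̄ = F·P·Fᵀ + Q = [34/3 40/3; 40/3 1652/69]
step 1: y = z − H·x̄ = [1048/69]
step 1: S = H·P̄·Hᵀ + R = [10406/69]
step 1: K = P̄·Hᵀ·S⁻¹ = [-23/121; -2018/5203]
step 1: x' = x̄ + K·y = [54/121, -1996/5203]
step 1: P' = (I − K·H)·P̄ = [712/121 268/121; 268/121 6532/5203]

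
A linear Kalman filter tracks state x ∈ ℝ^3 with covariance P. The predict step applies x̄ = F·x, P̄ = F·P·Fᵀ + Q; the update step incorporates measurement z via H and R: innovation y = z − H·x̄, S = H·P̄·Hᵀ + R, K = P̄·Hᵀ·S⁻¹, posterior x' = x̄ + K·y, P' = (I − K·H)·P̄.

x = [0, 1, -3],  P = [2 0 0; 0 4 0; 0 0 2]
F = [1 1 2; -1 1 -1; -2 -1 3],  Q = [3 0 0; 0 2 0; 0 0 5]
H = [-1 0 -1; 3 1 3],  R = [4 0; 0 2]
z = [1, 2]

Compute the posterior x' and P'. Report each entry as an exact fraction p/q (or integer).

x̄ = F·x = [-5, 4, -10]
P̄ = F·P·Fᵀ + Q = [17 -2 4; -2 10 -6; 4 -6 35]
y = z − H·x̄ = [-14, 43]
S = H·P̄·Hᵀ + R = [64 -172; -172 504]
K = P̄·Hᵀ·S⁻¹ = [-23/668 73/668; 203/334 30/167; -141/668 99/668]
x' = x̄ + K·y = [121/668, 537/167, -449/668]
P' = (I − K·H)·P̄ = [1605/167 -65/334 -1582/167; -65/334 1278/167 -747/334; -1582/167 -747/334 1723/167]

x' = [121/668, 537/167, -449/668]
P' = [1605/167 -65/334 -1582/167; -65/334 1278/167 -747/334; -1582/167 -747/334 1723/167]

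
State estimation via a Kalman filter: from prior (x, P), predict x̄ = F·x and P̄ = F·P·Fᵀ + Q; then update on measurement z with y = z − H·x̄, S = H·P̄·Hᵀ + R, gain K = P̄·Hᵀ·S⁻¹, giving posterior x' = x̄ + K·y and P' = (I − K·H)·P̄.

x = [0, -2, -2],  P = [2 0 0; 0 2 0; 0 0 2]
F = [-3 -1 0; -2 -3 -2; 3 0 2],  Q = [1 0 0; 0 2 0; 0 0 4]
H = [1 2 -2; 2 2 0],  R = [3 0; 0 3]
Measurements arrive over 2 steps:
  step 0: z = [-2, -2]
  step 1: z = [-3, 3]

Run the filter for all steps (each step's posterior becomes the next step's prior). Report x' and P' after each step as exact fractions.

step 0: x' = [-679/199, 14340/5771, 10114/5771], P' = [3801/796 -1779/398 -831/398; -1779/398 28029/5771 14913/5771; -831/398 14913/5771 12771/5771]
step 1: x' = [530695871/145352587, -362311286/145352587, 76898585/145352587], P' = [1999992013/145352587 -2063230960/145352587 -1136095649/145352587; -2063230960/145352587 2222175982/145352587 1255217756/145352587; -1136095649/145352587 1255217756/145352587 818078212/145352587]

step 0: x̄ = F·x = [2, 10, -4]
step 0: P̄ = F·P·Fᵀ + Q = [21 18 -18; 18 36 -20; -18 -20 30]
step 0: y = z − H·x̄ = [-32, -26]
step 0: S = H·P̄·Hᵀ + R = [592 446; 446 375]
step 0: K = P̄·Hᵀ·S⁻¹ = [3/796 81/398; 291/11542 1489/5771; -5177/11542 1909/5771]
step 0: x' = x̄ + K·y = [-679/199, 14340/5771, 10114/5771]
step 0: P' = (I − K·H)·P̄ = [3801/796 -1779/398 -831/398; -1779/398 28029/5771 14913/5771; -831/398 14913/5771 12771/5771]
step 1: x̄ = F·x = [44733/5771, -23866/5771, -38845/5771]
step 1: P̄ = F·P·Fᵀ + Q = [508169/23084 -76791/5771 -512631/23084; -76791/5771 198130/5771 46749/5771; -512631/23084 46749/5771 710357/23084]
step 1: y = z − H·x̄ = [-92004/5771, -24421/5771]
step 1: S = H·P̄·Hᵀ + R = [5914829/23084 1822987/11542; 1822987/11542 703674/5771]
step 1: K = P̄·Hᵀ·S⁻¹ = [48573797/145352587 -42159298/145352587; -43104836/145352587 105963348/145352587; -87272187/145352587 79414738/145352587]
step 1: x' = x̄ + K·y = [530695871/145352587, -362311286/145352587, 76898585/145352587]
step 1: P' = (I − K·H)·P̄ = [1999992013/145352587 -2063230960/145352587 -1136095649/145352587; -2063230960/145352587 2222175982/145352587 1255217756/145352587; -1136095649/145352587 1255217756/145352587 818078212/145352587]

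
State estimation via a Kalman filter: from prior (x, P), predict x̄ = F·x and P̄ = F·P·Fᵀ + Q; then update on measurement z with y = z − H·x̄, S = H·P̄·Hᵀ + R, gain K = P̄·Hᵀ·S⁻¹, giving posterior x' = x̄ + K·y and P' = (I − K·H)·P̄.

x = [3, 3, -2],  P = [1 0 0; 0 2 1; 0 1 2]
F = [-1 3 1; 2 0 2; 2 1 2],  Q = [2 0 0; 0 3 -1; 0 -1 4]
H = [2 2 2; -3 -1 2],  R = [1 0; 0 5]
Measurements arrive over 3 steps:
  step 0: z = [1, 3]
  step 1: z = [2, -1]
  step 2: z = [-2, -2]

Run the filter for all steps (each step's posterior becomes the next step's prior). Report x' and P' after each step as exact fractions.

step 0: x̄ = F·x = [4, 2, 5]
step 0: P̄ = F·P·Fᵀ + Q = [29 8 15; 8 15 13; 15 13 22]
step 0: y = z − H·x̄ = [-21, 7]
step 0: S = H·P̄·Hᵀ + R = [553 -184; -184 185]
step 0: K = P̄·Hᵀ·S⁻¹ = [7280/68449 -16809/68449; 10928/68449 6059/68449; 15924/68449 10658/68449]
step 0: x' = x̄ + K·y = [3253/68449, -50177/68449, 82447/68449]
step 0: P' = (I − K·H)·P̄ = [135316/68449 -195085/68449 63409/68449; -195085/68449 318686/68449 -118137/68449; 63409/68449 -118137/68449 62690/68449]
step 1: x̄ = F·x = [-71337/68449, 171400/68449, 121223/68449]
step 1: P̄ = F·P·Fᵀ + Q = [3537948/68449 -2024584/68449 -991578/68449; -2024584/68449 1504643/68449 604403/68449; -991578/68449 604403/68449 638890/68449]
step 1: y = z − H·x̄ = [-305674/68449, -353506/68449]
step 1: S = H·P̄·Hᵀ + R = [3500301/68449 -2292780/68449; -2292780/68449 33577800/68449]
step 1: K = P̄·Hᵀ·S⁻¹ = [438308/4556335 -3010058/9763575; 131621/781086 2867863/15621720; 2050869/9112670 3228853/26036200]
step 1: x' = x̄ + K·y = [8229419/68345025, 6275429/7810860, 11434973/91126700]
step 1: P' = (I − K·H)·P̄ = [177869036/68345025 -7403986/1952715 28185928/22781675; -7403986/1952715 18963503/3124344 -11423139/5207240; 28185928/22781675 -11423139/5207240 194831131/182253400]
step 2: x̄ = F·x = [165076822/68345025, 13444519/27338010, 70817041/54676020]
step 2: P̄ = F·P·Fᵀ + Q = [4607209709/68345025 -532804796/13669005 -262066657/13669005; -532804796/13669005 150817615/5467602 126992587/10935204; -262066657/13669005 126992587/10935204 234278081/21870408]
step 2: y = z − H·x̄ = [-203173969/19527150, 10243291/3254525]
step 2: S = H·P̄·Hᵀ + R = [1006089101/19527150 -423565267/9763575; -423565267/9763575 6169335653/9763575]
step 2: K = P̄·Hᵀ·S⁻¹ = [173170844822/1796909315515 -561414020147/1796909315515; 302248678499/1796909315515 340903576711/1796909315515; 161810850991/718763726206 43847949527/359381863103]
step 2: x' = x̄ + K·y = [5399608334976/12578365208605, -8317015418783/12578365208605, -3336385254579/5031346083442]
step 2: P' = (I − K·H)·P̄ = [33209141586384/12578365208605 -48394673771007/12578365208605 3158326028300/2515673041721; -48394673771007/12578365208605 77385828139881/12578365208605 -11173313597651/5031346083442; 3158326028300/2515673041721 -11173313597651/5031346083442 10845999039039/10062692166884]

step 0: x' = [3253/68449, -50177/68449, 82447/68449], P' = [135316/68449 -195085/68449 63409/68449; -195085/68449 318686/68449 -118137/68449; 63409/68449 -118137/68449 62690/68449]
step 1: x' = [8229419/68345025, 6275429/7810860, 11434973/91126700], P' = [177869036/68345025 -7403986/1952715 28185928/22781675; -7403986/1952715 18963503/3124344 -11423139/5207240; 28185928/22781675 -11423139/5207240 194831131/182253400]
step 2: x' = [5399608334976/12578365208605, -8317015418783/12578365208605, -3336385254579/5031346083442], P' = [33209141586384/12578365208605 -48394673771007/12578365208605 3158326028300/2515673041721; -48394673771007/12578365208605 77385828139881/12578365208605 -11173313597651/5031346083442; 3158326028300/2515673041721 -11173313597651/5031346083442 10845999039039/10062692166884]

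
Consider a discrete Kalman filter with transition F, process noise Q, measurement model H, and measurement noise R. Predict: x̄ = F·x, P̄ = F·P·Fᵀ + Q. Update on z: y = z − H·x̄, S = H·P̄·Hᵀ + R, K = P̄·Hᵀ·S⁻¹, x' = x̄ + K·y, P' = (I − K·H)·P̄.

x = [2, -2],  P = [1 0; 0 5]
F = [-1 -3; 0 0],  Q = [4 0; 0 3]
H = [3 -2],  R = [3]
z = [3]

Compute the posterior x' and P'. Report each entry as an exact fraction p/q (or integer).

x' = [34/31, 18/155]
P' = [50/31 60/31; 60/31 453/155]

x̄ = F·x = [4, 0]
P̄ = F·P·Fᵀ + Q = [50 0; 0 3]
y = z − H·x̄ = [-9]
S = H·P̄·Hᵀ + R = [465]
K = P̄·Hᵀ·S⁻¹ = [10/31; -2/155]
x' = x̄ + K·y = [34/31, 18/155]
P' = (I − K·H)·P̄ = [50/31 60/31; 60/31 453/155]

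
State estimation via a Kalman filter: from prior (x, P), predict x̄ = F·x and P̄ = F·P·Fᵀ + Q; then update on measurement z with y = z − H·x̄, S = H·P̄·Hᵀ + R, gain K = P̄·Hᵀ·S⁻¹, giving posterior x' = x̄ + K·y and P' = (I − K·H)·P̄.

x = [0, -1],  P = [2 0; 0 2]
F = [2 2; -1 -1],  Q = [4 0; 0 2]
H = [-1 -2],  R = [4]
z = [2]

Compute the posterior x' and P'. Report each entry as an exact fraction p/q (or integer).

x̄ = F·x = [-2, 1]
P̄ = F·P·Fᵀ + Q = [20 -8; -8 6]
y = z − H·x̄ = [2]
S = H·P̄·Hᵀ + R = [16]
K = P̄·Hᵀ·S⁻¹ = [-1/4; -1/4]
x' = x̄ + K·y = [-5/2, 1/2]
P' = (I − K·H)·P̄ = [19 -9; -9 5]

x' = [-5/2, 1/2]
P' = [19 -9; -9 5]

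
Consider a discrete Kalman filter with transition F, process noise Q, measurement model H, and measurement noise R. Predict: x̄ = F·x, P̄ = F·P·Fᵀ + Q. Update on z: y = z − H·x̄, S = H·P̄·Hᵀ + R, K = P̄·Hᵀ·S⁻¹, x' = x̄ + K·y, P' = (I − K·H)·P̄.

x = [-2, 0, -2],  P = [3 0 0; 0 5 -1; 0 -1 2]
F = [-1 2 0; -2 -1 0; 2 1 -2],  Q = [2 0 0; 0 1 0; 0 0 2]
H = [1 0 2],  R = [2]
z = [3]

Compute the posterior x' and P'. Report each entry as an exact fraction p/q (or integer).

x' = [407/183, 230/61, 70/183]
P' = [2894/183 330/61 -1406/183; 330/61 510/61 -179/61; -1406/183 -179/61 773/183]

x̄ = F·x = [2, 4, 0]
P̄ = F·P·Fᵀ + Q = [25 -4 8; -4 18 -19; 8 -19 31]
y = z − H·x̄ = [1]
S = H·P̄·Hᵀ + R = [183]
K = P̄·Hᵀ·S⁻¹ = [41/183; -14/61; 70/183]
x' = x̄ + K·y = [407/183, 230/61, 70/183]
P' = (I − K·H)·P̄ = [2894/183 330/61 -1406/183; 330/61 510/61 -179/61; -1406/183 -179/61 773/183]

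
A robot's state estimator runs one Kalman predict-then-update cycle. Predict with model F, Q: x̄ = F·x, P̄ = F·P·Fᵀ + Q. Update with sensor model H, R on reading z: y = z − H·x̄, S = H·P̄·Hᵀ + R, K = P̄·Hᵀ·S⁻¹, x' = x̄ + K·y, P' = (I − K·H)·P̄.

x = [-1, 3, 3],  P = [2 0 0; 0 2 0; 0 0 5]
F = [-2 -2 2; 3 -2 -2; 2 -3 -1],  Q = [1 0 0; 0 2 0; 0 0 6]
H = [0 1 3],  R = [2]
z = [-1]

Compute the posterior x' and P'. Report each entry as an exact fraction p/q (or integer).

x' = [-1178/587, -405/587, -98/587]
P' = [19955/587 -7788/587 2568/587; -7788/587 5676/587 -1792/587; 2568/587 -1792/587 694/587]

x̄ = F·x = [2, -15, -14]
P̄ = F·P·Fᵀ + Q = [37 -24 -6; -24 48 34; -6 34 37]
y = z − H·x̄ = [56]
S = H·P̄·Hᵀ + R = [587]
K = P̄·Hᵀ·S⁻¹ = [-42/587; 150/587; 145/587]
x' = x̄ + K·y = [-1178/587, -405/587, -98/587]
P' = (I − K·H)·P̄ = [19955/587 -7788/587 2568/587; -7788/587 5676/587 -1792/587; 2568/587 -1792/587 694/587]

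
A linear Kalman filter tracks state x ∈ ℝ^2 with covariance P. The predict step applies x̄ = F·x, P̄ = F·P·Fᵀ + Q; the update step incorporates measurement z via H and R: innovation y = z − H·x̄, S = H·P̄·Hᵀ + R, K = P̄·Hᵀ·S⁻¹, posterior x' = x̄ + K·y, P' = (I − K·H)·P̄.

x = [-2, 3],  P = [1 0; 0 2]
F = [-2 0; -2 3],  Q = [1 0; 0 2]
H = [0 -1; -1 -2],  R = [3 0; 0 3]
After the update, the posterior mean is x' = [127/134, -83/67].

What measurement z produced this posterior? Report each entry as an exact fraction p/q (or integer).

x̄ = F·x = [4, 13]
P̄ = F·P·Fᵀ + Q = [5 4; 4 24]
S = H·P̄·Hᵀ + R = [27 52; 52 120]
K = P̄·Hᵀ·S⁻¹ = [49/134 -143/536; -22/67 -39/134]
x' − x̄ = [-409/134, -954/67] = K·y
y = (KᵀK)⁻¹·Kᵀ·(x' − x̄) = [15, 32]
z = y + H·x̄ = [15, 32] + [-13, -30] = [2, 2]

z = [2, 2]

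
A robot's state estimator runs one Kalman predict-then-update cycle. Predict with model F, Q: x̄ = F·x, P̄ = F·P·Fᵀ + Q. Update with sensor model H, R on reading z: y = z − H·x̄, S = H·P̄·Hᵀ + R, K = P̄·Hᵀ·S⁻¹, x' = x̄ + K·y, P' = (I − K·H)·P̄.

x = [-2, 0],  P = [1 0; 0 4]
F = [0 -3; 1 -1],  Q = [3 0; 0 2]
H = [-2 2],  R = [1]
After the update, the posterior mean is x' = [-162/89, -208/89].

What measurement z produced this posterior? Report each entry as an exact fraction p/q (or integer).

z = [-1]

x̄ = F·x = [0, -2]
P̄ = F·P·Fᵀ + Q = [39 12; 12 7]
S = H·P̄·Hᵀ + R = [89]
K = P̄·Hᵀ·S⁻¹ = [-54/89; -10/89]
x' − x̄ = [-162/89, -30/89] = K·y
y = (KᵀK)⁻¹·Kᵀ·(x' − x̄) = [3]
z = y + H·x̄ = [3] + [-4] = [-1]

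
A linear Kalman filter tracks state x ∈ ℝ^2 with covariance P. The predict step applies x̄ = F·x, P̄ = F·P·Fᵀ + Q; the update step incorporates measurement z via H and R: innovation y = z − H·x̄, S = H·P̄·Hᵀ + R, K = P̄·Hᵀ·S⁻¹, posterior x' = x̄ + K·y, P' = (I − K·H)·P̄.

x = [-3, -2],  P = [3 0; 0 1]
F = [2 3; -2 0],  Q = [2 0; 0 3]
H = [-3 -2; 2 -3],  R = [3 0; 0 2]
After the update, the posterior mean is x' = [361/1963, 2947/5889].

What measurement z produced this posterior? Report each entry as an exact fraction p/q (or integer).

x̄ = F·x = [-12, 6]
P̄ = F·P·Fᵀ + Q = [23 -12; -12 15]
S = H·P̄·Hᵀ + R = [126 -108; -108 373]
K = P̄·Hᵀ·S⁻¹ = [-881/3926 304/1963; -869/5889 -447/1963]
x' − x̄ = [23917/1963, -32387/5889] = K·y
y = (KᵀK)⁻¹·Kᵀ·(x' − x̄) = [-26, 41]
z = y + H·x̄ = [-26, 41] + [24, -42] = [-2, -1]

z = [-2, -1]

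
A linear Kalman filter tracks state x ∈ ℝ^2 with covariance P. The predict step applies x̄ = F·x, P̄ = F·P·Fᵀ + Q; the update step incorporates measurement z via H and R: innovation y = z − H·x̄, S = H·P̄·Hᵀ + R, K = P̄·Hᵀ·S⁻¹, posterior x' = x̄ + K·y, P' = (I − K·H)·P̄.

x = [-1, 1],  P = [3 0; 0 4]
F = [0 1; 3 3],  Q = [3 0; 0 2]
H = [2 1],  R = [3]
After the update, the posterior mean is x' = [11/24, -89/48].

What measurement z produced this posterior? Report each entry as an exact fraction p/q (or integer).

x̄ = F·x = [1, 0]
P̄ = F·P·Fᵀ + Q = [7 12; 12 65]
S = H·P̄·Hᵀ + R = [144]
K = P̄·Hᵀ·S⁻¹ = [13/72; 89/144]
x' − x̄ = [-13/24, -89/48] = K·y
y = (KᵀK)⁻¹·Kᵀ·(x' − x̄) = [-3]
z = y + H·x̄ = [-3] + [2] = [-1]

z = [-1]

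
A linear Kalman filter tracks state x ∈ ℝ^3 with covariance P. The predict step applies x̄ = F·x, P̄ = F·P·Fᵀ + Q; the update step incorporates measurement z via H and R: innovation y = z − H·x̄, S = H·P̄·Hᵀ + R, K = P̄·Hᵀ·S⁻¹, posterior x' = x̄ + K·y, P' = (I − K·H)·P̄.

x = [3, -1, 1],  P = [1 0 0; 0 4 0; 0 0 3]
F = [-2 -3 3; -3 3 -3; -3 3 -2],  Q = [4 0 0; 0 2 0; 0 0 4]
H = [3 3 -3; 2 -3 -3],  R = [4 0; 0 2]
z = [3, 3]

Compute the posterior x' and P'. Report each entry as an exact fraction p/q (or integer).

x' = [-884418/374495, 19389/74899, -98108/34045]
P' = [2529266/374495 -73692/74899 185766/34045; -73692/74899 22763/74899 -5751/6809; 185766/34045 -5751/6809 14141/3095]

x̄ = F·x = [0, -15, -14]
P̄ = F·P·Fᵀ + Q = [71 -57 -48; -57 74 63; -48 63 61]
y = z − H·x̄ = [6, -84]
S = H·P̄·Hᵀ + R = [562 1200; 1200 3895]
K = P̄·Hᵀ·S⁻¹ = [17607/74899 16817/374495; 9249/74899 -12945/74899; 219/6809 -4428/34045]
x' = x̄ + K·y = [-884418/374495, 19389/74899, -98108/34045]
P' = (I − K·H)·P̄ = [2529266/374495 -73692/74899 185766/34045; -73692/74899 22763/74899 -5751/6809; 185766/34045 -5751/6809 14141/3095]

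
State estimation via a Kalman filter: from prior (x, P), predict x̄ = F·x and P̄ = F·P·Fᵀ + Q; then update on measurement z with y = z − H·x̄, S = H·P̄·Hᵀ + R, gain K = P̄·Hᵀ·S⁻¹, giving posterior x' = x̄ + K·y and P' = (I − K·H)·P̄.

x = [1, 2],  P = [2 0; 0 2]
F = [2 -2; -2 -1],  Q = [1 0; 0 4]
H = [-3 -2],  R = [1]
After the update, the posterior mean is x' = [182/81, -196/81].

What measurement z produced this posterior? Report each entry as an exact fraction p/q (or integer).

z = [-2]

x̄ = F·x = [-2, -4]
P̄ = F·P·Fᵀ + Q = [17 -4; -4 14]
S = H·P̄·Hᵀ + R = [162]
K = P̄·Hᵀ·S⁻¹ = [-43/162; -8/81]
x' − x̄ = [344/81, 128/81] = K·y
y = (KᵀK)⁻¹·Kᵀ·(x' − x̄) = [-16]
z = y + H·x̄ = [-16] + [14] = [-2]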